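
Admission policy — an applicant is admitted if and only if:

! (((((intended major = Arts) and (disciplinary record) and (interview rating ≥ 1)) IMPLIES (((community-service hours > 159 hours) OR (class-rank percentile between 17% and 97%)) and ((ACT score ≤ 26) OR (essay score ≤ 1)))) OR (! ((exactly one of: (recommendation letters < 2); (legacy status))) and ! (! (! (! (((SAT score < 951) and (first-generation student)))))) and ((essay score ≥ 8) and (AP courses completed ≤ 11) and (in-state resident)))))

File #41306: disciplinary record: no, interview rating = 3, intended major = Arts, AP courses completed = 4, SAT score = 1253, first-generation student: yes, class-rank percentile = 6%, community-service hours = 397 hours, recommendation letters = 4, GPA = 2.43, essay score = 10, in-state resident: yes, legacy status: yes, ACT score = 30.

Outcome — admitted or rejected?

Atomic conditions:
  intended major = Arts: Arts == Arts is true
  disciplinary record: no → false
  interview rating ≥ 1: 3 ≥ 1 is true
  community-service hours > 159 hours: 397 > 159 is true
  class-rank percentile between 17% and 97%: 6 in [17, 97] is false
  ACT score ≤ 26: 30 ≤ 26 is false
  essay score ≤ 1: 10 ≤ 1 is false
  recommendation letters < 2: 4 < 2 is false
  legacy status: yes → true
  SAT score < 951: 1253 < 951 is false
  first-generation student: yes → true
  essay score ≥ 8: 10 ≥ 8 is true
  AP courses completed ≤ 11: 4 ≤ 11 is true
  in-state resident: yes → true
Combine:
[1.1.1] true AND false AND true = false
[1.1.2.1] true OR false = true
[1.1.2.2] false OR false = false
[1.1.2] true AND false = false
[1.1] false → false (antecedent false ⇒ implication holds) = true
[1.2.1.1] exactly-one(false, true) = true
[1.2.1] NOT true = false
[1.2.2.1.1.1.1] false AND true = false
[1.2.2.1.1.1] NOT false = true
[1.2.2.1.1] NOT true = false
[1.2.2.1] NOT false = true
[1.2.2] NOT true = false
[1.2.3] true AND true AND true = true
[1.2] false AND false AND true = false
[1] true OR false = true
[root] NOT true = false
Overall: false → rejected

Rejected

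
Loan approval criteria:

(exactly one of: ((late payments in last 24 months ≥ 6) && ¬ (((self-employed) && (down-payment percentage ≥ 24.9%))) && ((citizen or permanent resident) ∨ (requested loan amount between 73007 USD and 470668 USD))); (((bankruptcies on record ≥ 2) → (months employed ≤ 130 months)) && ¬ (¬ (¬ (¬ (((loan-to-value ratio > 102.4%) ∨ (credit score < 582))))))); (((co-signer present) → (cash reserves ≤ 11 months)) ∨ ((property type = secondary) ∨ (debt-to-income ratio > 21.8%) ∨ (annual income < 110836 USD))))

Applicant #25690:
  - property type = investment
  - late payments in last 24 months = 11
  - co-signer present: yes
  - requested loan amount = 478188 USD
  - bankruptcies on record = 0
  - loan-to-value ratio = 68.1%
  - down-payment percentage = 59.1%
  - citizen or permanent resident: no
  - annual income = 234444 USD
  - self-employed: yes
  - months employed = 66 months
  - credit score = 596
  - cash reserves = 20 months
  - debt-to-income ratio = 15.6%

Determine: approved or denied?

Atomic conditions:
  late payments in last 24 months ≥ 6: 11 ≥ 6 is true
  self-employed: yes → true
  down-payment percentage ≥ 24.9%: 59.1 ≥ 24.9 is true
  citizen or permanent resident: no → false
  requested loan amount between 73007 USD and 470668 USD: 478188 in [73007, 470668] is false
  bankruptcies on record ≥ 2: 0 ≥ 2 is false
  months employed ≤ 130 months: 66 ≤ 130 is true
  loan-to-value ratio > 102.4%: 68.1 > 102.4 is false
  credit score < 582: 596 < 582 is false
  co-signer present: yes → true
  cash reserves ≤ 11 months: 20 ≤ 11 is false
  property type = secondary: investment == secondary is false
  debt-to-income ratio > 21.8%: 15.6 > 21.8 is false
  annual income < 110836 USD: 234444 < 110836 is false
Combine:
[1.2.1] true AND true = true
[1.2] NOT true = false
[1.3] false OR false = false
[1] true AND false AND false = false
[2.1] false → true (antecedent false ⇒ implication holds) = true
[2.2.1.1.1.1] false OR false = false
[2.2.1.1.1] NOT false = true
[2.2.1.1] NOT true = false
[2.2.1] NOT false = true
[2.2] NOT true = false
[2] true AND false = false
[3.1] true → false = false
[3.2] false OR false OR false = false
[3] false OR false = false
[root] exactly-one(false, false, false) = false
Overall: false → denied

Denied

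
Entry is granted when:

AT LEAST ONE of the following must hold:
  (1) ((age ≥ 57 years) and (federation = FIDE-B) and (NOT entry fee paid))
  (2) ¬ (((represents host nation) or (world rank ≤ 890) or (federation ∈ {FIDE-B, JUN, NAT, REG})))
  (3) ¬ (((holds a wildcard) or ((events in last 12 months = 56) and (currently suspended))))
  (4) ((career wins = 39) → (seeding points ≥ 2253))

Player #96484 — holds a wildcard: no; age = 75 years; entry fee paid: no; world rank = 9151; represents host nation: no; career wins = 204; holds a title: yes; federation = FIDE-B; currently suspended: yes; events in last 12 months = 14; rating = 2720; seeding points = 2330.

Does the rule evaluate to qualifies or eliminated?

Qualifies

Atomic conditions:
  age ≥ 57 years: 75 ≥ 57 is true
  federation = FIDE-B: FIDE-B == FIDE-B is true
  NOT entry fee paid: no → true
  represents host nation: no → false
  world rank ≤ 890: 9151 ≤ 890 is false
  federation ∈ {FIDE-B, JUN, NAT, REG}: FIDE-B is in the set → true
  holds a wildcard: no → false
  events in last 12 months = 56: 14 == 56 is false
  currently suspended: yes → true
  career wins = 39: 204 == 39 is false
  seeding points ≥ 2253: 2330 ≥ 2253 is true
Combine:
[1] true AND true AND true = true
[2.1] false OR false OR true = true
[2] NOT true = false
[3.1.2] false AND true = false
[3.1] false OR false = false
[3] NOT false = true
[4] false → true (antecedent false ⇒ implication holds) = true
[root] true OR false OR true OR true = true
Overall: true → qualifies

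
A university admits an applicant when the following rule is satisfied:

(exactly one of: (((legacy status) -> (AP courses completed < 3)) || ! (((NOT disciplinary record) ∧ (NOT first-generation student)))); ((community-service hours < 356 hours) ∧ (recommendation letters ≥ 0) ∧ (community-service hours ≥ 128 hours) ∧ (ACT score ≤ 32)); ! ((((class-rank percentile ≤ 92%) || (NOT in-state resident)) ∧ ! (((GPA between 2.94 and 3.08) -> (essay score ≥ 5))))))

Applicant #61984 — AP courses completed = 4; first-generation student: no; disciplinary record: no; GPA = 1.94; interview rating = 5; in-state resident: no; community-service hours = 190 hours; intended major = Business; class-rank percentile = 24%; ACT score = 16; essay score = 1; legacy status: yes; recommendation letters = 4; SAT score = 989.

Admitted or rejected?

Rejected

Atomic conditions:
  legacy status: yes → true
  AP courses completed < 3: 4 < 3 is false
  NOT disciplinary record: no → true
  NOT first-generation student: no → true
  community-service hours < 356 hours: 190 < 356 is true
  recommendation letters ≥ 0: 4 ≥ 0 is true
  community-service hours ≥ 128 hours: 190 ≥ 128 is true
  ACT score ≤ 32: 16 ≤ 32 is true
  class-rank percentile ≤ 92%: 24 ≤ 92 is true
  NOT in-state resident: no → true
  GPA between 2.94 and 3.08: 1.94 in [2.94, 3.08] is false
  essay score ≥ 5: 1 ≥ 5 is false
Combine:
[1.1] true → false = false
[1.2.1] true AND true = true
[1.2] NOT true = false
[1] false OR false = false
[2] true AND true AND true AND true = true
[3.1.1] true OR true = true
[3.1.2.1] false → false (antecedent false ⇒ implication holds) = true
[3.1.2] NOT true = false
[3.1] true AND false = false
[3] NOT false = true
[root] exactly-one(false, true, true) = false
Overall: false → rejected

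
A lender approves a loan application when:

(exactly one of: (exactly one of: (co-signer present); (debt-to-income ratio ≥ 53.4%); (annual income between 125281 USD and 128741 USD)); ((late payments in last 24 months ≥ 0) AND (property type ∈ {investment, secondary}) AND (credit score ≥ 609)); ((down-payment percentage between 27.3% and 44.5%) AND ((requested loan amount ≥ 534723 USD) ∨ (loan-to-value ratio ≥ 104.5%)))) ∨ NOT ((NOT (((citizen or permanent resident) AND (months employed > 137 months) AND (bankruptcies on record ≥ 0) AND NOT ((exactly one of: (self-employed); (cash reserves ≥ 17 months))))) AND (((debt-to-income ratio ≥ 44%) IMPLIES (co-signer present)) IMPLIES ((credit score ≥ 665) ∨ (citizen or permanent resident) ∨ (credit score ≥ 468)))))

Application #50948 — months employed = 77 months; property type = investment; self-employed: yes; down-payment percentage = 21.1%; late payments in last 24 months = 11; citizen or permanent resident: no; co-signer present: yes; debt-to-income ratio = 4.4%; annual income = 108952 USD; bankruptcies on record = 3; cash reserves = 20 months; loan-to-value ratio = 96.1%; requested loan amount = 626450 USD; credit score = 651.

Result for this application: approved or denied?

Denied

Atomic conditions:
  co-signer present: yes → true
  debt-to-income ratio ≥ 53.4%: 4.4 ≥ 53.4 is false
  annual income between 125281 USD and 128741 USD: 108952 in [125281, 128741] is false
  late payments in last 24 months ≥ 0: 11 ≥ 0 is true
  property type ∈ {investment, secondary}: investment is in the set → true
  credit score ≥ 609: 651 ≥ 609 is true
  down-payment percentage between 27.3% and 44.5%: 21.1 in [27.3, 44.5] is false
  requested loan amount ≥ 534723 USD: 626450 ≥ 534723 is true
  loan-to-value ratio ≥ 104.5%: 96.1 ≥ 104.5 is false
  citizen or permanent resident: no → false
  months employed > 137 months: 77 > 137 is false
  bankruptcies on record ≥ 0: 3 ≥ 0 is true
  self-employed: yes → true
  cash reserves ≥ 17 months: 20 ≥ 17 is true
  debt-to-income ratio ≥ 44%: 4.4 ≥ 44 is false
  credit score ≥ 665: 651 ≥ 665 is false
  credit score ≥ 468: 651 ≥ 468 is true
Combine:
[1.1] exactly-one(true, false, false) = true
[1.2] true AND true AND true = true
[1.3.2] true OR false = true
[1.3] false AND true = false
[1] exactly-one(true, true, false) = false
[2.1.1.1.4.1] exactly-one(true, true) = false
[2.1.1.1.4] NOT false = true
[2.1.1.1] false AND false AND true AND true = false
[2.1.1] NOT false = true
[2.1.2.1] false → true (antecedent false ⇒ implication holds) = true
[2.1.2.2] false OR false OR true = true
[2.1.2] true → true = true
[2.1] true AND true = true
[2] NOT true = false
[root] false OR false = false
Overall: false → denied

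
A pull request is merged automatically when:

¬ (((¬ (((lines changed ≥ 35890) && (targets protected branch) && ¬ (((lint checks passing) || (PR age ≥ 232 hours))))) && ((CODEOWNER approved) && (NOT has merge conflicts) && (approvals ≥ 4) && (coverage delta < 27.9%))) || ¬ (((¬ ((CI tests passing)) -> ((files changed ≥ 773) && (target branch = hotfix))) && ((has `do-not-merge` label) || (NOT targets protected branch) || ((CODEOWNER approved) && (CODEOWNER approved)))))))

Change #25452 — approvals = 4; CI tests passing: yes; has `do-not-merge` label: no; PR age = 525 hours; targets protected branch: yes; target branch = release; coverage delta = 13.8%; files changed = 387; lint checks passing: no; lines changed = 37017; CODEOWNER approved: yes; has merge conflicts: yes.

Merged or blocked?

Atomic conditions:
  lines changed ≥ 35890: 37017 ≥ 35890 is true
  targets protected branch: yes → true
  lint checks passing: no → false
  PR age ≥ 232 hours: 525 ≥ 232 is true
  CODEOWNER approved: yes → true
  NOT has merge conflicts: yes → false
  approvals ≥ 4: 4 ≥ 4 is true
  coverage delta < 27.9%: 13.8 < 27.9 is true
  CI tests passing: yes → true
  files changed ≥ 773: 387 ≥ 773 is false
  target branch = hotfix: release == hotfix is false
  has `do-not-merge` label: no → false
  NOT targets protected branch: yes → false
Combine:
[1.1.1.1.3.1] false OR true = true
[1.1.1.1.3] NOT true = false
[1.1.1.1] true AND true AND false = false
[1.1.1] NOT false = true
[1.1.2] true AND false AND true AND true = false
[1.1] true AND false = false
[1.2.1.1.1] NOT true = false
[1.2.1.1.2] false AND false = false
[1.2.1.1] false → false (antecedent false ⇒ implication holds) = true
[1.2.1.2.3] true AND true = true
[1.2.1.2] false OR false OR true = true
[1.2.1] true AND true = true
[1.2] NOT true = false
[1] false OR false = false
[root] NOT false = true
Overall: true → merged

Merged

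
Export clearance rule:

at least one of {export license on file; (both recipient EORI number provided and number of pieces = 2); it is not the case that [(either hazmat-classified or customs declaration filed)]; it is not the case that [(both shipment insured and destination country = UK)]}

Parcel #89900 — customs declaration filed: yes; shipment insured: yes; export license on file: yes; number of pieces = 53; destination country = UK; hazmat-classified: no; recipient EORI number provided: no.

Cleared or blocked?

Cleared

Atomic conditions:
  export license on file: yes → true
  recipient EORI number provided: no → false
  number of pieces = 2: 53 == 2 is false
  hazmat-classified: no → false
  customs declaration filed: yes → true
  shipment insured: yes → true
  destination country = UK: UK == UK is true
Combine:
[2] false AND false = false
[3.1] false OR true = true
[3] NOT true = false
[4.1] true AND true = true
[4] NOT true = false
[root] true OR false OR false OR false = true
Overall: true → cleared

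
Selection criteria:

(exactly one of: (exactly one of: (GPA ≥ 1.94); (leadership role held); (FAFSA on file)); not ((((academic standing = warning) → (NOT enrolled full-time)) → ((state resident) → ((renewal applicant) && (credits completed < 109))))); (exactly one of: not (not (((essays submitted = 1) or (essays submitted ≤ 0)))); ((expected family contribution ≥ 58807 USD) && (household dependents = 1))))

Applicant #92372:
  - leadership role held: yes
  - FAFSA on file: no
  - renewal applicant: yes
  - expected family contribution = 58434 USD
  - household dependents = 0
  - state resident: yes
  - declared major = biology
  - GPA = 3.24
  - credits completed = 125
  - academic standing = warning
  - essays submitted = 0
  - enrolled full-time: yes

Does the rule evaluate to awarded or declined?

Awarded

Atomic conditions:
  GPA ≥ 1.94: 3.24 ≥ 1.94 is true
  leadership role held: yes → true
  FAFSA on file: no → false
  academic standing = warning: warning == warning is true
  NOT enrolled full-time: yes → false
  state resident: yes → true
  renewal applicant: yes → true
  credits completed < 109: 125 < 109 is false
  essays submitted = 1: 0 == 1 is false
  essays submitted ≤ 0: 0 ≤ 0 is true
  expected family contribution ≥ 58807 USD: 58434 ≥ 58807 is false
  household dependents = 1: 0 == 1 is false
Combine:
[1] exactly-one(true, true, false) = false
[2.1.1] true → false = false
[2.1.2.2] true AND false = false
[2.1.2] true → false = false
[2.1] false → false (antecedent false ⇒ implication holds) = true
[2] NOT true = false
[3.1.1.1] false OR true = true
[3.1.1] NOT true = false
[3.1] NOT false = true
[3.2] false AND false = false
[3] exactly-one(true, false) = true
[root] exactly-one(false, false, true) = true
Overall: true → awarded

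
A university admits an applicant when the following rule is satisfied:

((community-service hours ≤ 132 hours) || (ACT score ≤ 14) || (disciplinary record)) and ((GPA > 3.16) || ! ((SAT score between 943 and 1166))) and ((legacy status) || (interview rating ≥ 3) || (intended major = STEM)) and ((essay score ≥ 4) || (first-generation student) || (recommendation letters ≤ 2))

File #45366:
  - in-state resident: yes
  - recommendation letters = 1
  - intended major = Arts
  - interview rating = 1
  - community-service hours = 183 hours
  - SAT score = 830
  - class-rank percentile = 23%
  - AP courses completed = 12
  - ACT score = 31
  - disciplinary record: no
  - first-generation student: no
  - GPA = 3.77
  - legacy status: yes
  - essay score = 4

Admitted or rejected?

Rejected

Atomic conditions:
  community-service hours ≤ 132 hours: 183 ≤ 132 is false
  ACT score ≤ 14: 31 ≤ 14 is false
  disciplinary record: no → false
  GPA > 3.16: 3.77 > 3.16 is true
  SAT score between 943 and 1166: 830 in [943, 1166] is false
  legacy status: yes → true
  interview rating ≥ 3: 1 ≥ 3 is false
  intended major = STEM: Arts == STEM is false
  essay score ≥ 4: 4 ≥ 4 is true
  first-generation student: no → false
  recommendation letters ≤ 2: 1 ≤ 2 is true
Combine:
[1] false OR false OR false = false
[2.2] NOT false = true
[2] true OR true = true
[3] true OR false OR false = true
[4] true OR false OR true = true
[root] false AND true AND true AND true = false
Overall: false → rejected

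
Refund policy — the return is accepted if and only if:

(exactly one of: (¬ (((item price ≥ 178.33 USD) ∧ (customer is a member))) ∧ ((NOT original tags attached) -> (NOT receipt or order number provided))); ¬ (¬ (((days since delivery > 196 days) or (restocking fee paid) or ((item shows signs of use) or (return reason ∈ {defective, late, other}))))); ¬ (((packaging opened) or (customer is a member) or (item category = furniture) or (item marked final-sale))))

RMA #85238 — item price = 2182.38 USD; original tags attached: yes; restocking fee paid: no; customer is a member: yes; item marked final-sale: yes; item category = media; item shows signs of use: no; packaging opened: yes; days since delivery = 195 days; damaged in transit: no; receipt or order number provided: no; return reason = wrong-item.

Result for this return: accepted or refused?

Atomic conditions:
  item price ≥ 178.33 USD: 2182.38 ≥ 178.33 is true
  customer is a member: yes → true
  NOT original tags attached: yes → false
  NOT receipt or order number provided: no → true
  days since delivery > 196 days: 195 > 196 is false
  restocking fee paid: no → false
  item shows signs of use: no → false
  return reason ∈ {defective, late, other}: wrong-item is not in the set → false
  packaging opened: yes → true
  item category = furniture: media == furniture is false
  item marked final-sale: yes → true
Combine:
[1.1.1] true AND true = true
[1.1] NOT true = false
[1.2] false → true (antecedent false ⇒ implication holds) = true
[1] false AND true = false
[2.1.1.3] false OR false = false
[2.1.1] false OR false OR false = false
[2.1] NOT false = true
[2] NOT true = false
[3.1] true OR true OR false OR true = true
[3] NOT true = false
[root] exactly-one(false, false, false) = false
Overall: false → refused

Refused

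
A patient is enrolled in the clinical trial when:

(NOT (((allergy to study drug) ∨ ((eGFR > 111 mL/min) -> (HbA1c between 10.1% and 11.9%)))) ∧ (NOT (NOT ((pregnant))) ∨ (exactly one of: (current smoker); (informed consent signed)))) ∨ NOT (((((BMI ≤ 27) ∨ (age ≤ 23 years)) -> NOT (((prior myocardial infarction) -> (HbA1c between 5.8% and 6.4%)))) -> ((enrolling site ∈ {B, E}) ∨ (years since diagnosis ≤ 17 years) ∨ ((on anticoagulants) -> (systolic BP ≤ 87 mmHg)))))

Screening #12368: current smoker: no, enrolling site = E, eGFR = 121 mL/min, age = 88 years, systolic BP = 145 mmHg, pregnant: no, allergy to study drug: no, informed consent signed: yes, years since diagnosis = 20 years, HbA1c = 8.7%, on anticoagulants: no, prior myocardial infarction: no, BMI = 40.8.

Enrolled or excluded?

Enrolled

Atomic conditions:
  allergy to study drug: no → false
  eGFR > 111 mL/min: 121 > 111 is true
  HbA1c between 10.1% and 11.9%: 8.7 in [10.1, 11.9] is false
  pregnant: no → false
  current smoker: no → false
  informed consent signed: yes → true
  BMI ≤ 27: 40.8 ≤ 27 is false
  age ≤ 23 years: 88 ≤ 23 is false
  prior myocardial infarction: no → false
  HbA1c between 5.8% and 6.4%: 8.7 in [5.8, 6.4] is false
  enrolling site ∈ {B, E}: E is in the set → true
  years since diagnosis ≤ 17 years: 20 ≤ 17 is false
  on anticoagulants: no → false
  systolic BP ≤ 87 mmHg: 145 ≤ 87 is false
Combine:
[1.1.1.2] true → false = false
[1.1.1] false OR false = false
[1.1] NOT false = true
[1.2.1.1] NOT false = true
[1.2.1] NOT true = false
[1.2.2] exactly-one(false, true) = true
[1.2] false OR true = true
[1] true AND true = true
[2.1.1.1] false OR false = false
[2.1.1.2.1] false → false (antecedent false ⇒ implication holds) = true
[2.1.1.2] NOT true = false
[2.1.1] false → false (antecedent false ⇒ implication holds) = true
[2.1.2.3] false → false (antecedent false ⇒ implication holds) = true
[2.1.2] true OR false OR true = true
[2.1] true → true = true
[2] NOT true = false
[root] true OR false = true
Overall: true → enrolled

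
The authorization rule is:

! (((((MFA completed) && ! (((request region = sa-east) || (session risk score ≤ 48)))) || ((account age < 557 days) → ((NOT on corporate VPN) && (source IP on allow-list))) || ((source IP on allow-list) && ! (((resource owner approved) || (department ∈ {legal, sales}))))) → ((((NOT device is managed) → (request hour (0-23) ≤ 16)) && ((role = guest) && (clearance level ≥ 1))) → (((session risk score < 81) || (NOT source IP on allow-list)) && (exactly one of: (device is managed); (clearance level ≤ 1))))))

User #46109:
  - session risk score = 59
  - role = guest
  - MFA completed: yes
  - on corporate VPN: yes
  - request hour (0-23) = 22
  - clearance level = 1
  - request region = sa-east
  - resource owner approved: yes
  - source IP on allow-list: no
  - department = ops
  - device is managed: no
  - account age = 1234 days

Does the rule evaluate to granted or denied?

Atomic conditions:
  MFA completed: yes → true
  request region = sa-east: sa-east == sa-east is true
  session risk score ≤ 48: 59 ≤ 48 is false
  account age < 557 days: 1234 < 557 is false
  NOT on corporate VPN: yes → false
  source IP on allow-list: no → false
  resource owner approved: yes → true
  department ∈ {legal, sales}: ops is not in the set → false
  NOT device is managed: no → true
  request hour (0-23) ≤ 16: 22 ≤ 16 is false
  role = guest: guest == guest is true
  clearance level ≥ 1: 1 ≥ 1 is true
  session risk score < 81: 59 < 81 is true
  NOT source IP on allow-list: no → true
  device is managed: no → false
  clearance level ≤ 1: 1 ≤ 1 is true
Combine:
[1.1.1.2.1] true OR false = true
[1.1.1.2] NOT true = false
[1.1.1] true AND false = false
[1.1.2.2] false AND false = false
[1.1.2] false → false (antecedent false ⇒ implication holds) = true
[1.1.3.2.1] true OR false = true
[1.1.3.2] NOT true = false
[1.1.3] false AND false = false
[1.1] false OR true OR false = true
[1.2.1.1] true → false = false
[1.2.1.2] true AND true = true
[1.2.1] false AND true = false
[1.2.2.1] true OR true = true
[1.2.2.2] exactly-one(false, true) = true
[1.2.2] true AND true = true
[1.2] false → true (antecedent false ⇒ implication holds) = true
[1] true → true = true
[root] NOT true = false
Overall: false → denied

Denied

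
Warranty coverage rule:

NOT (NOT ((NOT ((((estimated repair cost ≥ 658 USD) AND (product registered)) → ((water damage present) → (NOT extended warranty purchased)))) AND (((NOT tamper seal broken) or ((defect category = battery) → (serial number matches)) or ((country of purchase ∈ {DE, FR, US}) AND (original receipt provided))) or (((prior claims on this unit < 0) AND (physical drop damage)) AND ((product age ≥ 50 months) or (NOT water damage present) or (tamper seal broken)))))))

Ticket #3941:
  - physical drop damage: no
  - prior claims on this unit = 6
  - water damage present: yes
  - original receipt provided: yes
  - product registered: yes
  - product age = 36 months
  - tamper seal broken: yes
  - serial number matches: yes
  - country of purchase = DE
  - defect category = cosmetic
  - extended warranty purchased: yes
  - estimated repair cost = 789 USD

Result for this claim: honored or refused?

Honored

Atomic conditions:
  estimated repair cost ≥ 658 USD: 789 ≥ 658 is true
  product registered: yes → true
  water damage present: yes → true
  NOT extended warranty purchased: yes → false
  NOT tamper seal broken: yes → false
  defect category = battery: cosmetic == battery is false
  serial number matches: yes → true
  country of purchase ∈ {DE, FR, US}: DE is in the set → true
  original receipt provided: yes → true
  prior claims on this unit < 0: 6 < 0 is false
  physical drop damage: no → false
  product age ≥ 50 months: 36 ≥ 50 is false
  NOT water damage present: yes → false
  tamper seal broken: yes → true
Combine:
[1.1.1.1.1] true AND true = true
[1.1.1.1.2] true → false = false
[1.1.1.1] true → false = false
[1.1.1] NOT false = true
[1.1.2.1.2] false → true (antecedent false ⇒ implication holds) = true
[1.1.2.1.3] true AND true = true
[1.1.2.1] false OR true OR true = true
[1.1.2.2.1] false AND false = false
[1.1.2.2.2] false OR false OR true = true
[1.1.2.2] false AND true = false
[1.1.2] true OR false = true
[1.1] true AND true = true
[1] NOT true = false
[root] NOT false = true
Overall: true → honored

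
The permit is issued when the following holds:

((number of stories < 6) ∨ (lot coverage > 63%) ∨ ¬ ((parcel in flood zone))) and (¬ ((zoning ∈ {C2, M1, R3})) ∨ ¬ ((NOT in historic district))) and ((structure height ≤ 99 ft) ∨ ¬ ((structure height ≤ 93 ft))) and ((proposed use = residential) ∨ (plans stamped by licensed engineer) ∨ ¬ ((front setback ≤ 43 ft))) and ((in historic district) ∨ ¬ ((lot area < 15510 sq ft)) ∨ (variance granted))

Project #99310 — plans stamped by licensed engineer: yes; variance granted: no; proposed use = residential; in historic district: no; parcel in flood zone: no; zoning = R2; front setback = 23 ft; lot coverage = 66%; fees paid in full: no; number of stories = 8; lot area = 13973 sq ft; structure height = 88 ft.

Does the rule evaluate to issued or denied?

Denied

Atomic conditions:
  number of stories < 6: 8 < 6 is false
  lot coverage > 63%: 66 > 63 is true
  parcel in flood zone: no → false
  zoning ∈ {C2, M1, R3}: R2 is not in the set → false
  NOT in historic district: no → true
  structure height ≤ 99 ft: 88 ≤ 99 is true
  structure height ≤ 93 ft: 88 ≤ 93 is true
  proposed use = residential: residential == residential is true
  plans stamped by licensed engineer: yes → true
  front setback ≤ 43 ft: 23 ≤ 43 is true
  in historic district: no → false
  lot area < 15510 sq ft: 13973 < 15510 is true
  variance granted: no → false
Combine:
[1.3] NOT false = true
[1] false OR true OR true = true
[2.1] NOT false = true
[2.2] NOT true = false
[2] true OR false = true
[3.2] NOT true = false
[3] true OR false = true
[4.3] NOT true = false
[4] true OR true OR false = true
[5.2] NOT true = false
[5] false OR false OR false = false
[root] true AND true AND true AND true AND false = false
Overall: false → denied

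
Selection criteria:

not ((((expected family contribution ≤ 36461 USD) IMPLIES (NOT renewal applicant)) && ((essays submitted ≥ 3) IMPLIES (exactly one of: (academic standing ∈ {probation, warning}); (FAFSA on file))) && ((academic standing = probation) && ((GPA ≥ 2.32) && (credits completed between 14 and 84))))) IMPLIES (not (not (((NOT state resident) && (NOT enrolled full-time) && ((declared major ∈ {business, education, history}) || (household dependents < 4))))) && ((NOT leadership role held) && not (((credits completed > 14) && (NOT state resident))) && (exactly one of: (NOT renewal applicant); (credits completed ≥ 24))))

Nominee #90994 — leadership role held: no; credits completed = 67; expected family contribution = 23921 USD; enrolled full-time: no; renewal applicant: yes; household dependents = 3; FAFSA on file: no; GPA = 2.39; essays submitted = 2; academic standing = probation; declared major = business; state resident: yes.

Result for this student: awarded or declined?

Declined

Atomic conditions:
  expected family contribution ≤ 36461 USD: 23921 ≤ 36461 is true
  NOT renewal applicant: yes → false
  essays submitted ≥ 3: 2 ≥ 3 is false
  academic standing ∈ {probation, warning}: probation is in the set → true
  FAFSA on file: no → false
  academic standing = probation: probation == probation is true
  GPA ≥ 2.32: 2.39 ≥ 2.32 is true
  credits completed between 14 and 84: 67 in [14, 84] is true
  NOT state resident: yes → false
  NOT enrolled full-time: no → true
  declared major ∈ {business, education, history}: business is in the set → true
  household dependents < 4: 3 < 4 is true
  NOT leadership role held: no → true
  credits completed > 14: 67 > 14 is true
  credits completed ≥ 24: 67 ≥ 24 is true
Combine:
[1.1.1] true → false = false
[1.1.2.2] exactly-one(true, false) = true
[1.1.2] false → true (antecedent false ⇒ implication holds) = true
[1.1.3.2] true AND true = true
[1.1.3] true AND true = true
[1.1] false AND true AND true = false
[1] NOT false = true
[2.1.1.1.3] true OR true = true
[2.1.1.1] false AND true AND true = false
[2.1.1] NOT false = true
[2.1] NOT true = false
[2.2.2.1] true AND false = false
[2.2.2] NOT false = true
[2.2.3] exactly-one(false, true) = true
[2.2] true AND true AND true = true
[2] false AND true = false
[root] true → false = false
Overall: false → declined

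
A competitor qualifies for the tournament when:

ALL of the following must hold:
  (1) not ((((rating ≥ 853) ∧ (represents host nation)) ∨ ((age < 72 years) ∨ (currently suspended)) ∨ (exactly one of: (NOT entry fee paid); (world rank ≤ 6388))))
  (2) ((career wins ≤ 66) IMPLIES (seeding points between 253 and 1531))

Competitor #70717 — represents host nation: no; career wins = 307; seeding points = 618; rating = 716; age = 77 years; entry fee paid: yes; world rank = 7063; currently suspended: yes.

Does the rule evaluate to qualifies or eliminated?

Atomic conditions:
  rating ≥ 853: 716 ≥ 853 is false
  represents host nation: no → false
  age < 72 years: 77 < 72 is false
  currently suspended: yes → true
  NOT entry fee paid: yes → false
  world rank ≤ 6388: 7063 ≤ 6388 is false
  career wins ≤ 66: 307 ≤ 66 is false
  seeding points between 253 and 1531: 618 in [253, 1531] is true
Combine:
[1.1.1] false AND false = false
[1.1.2] false OR true = true
[1.1.3] exactly-one(false, false) = false
[1.1] false OR true OR false = true
[1] NOT true = false
[2] false → true (antecedent false ⇒ implication holds) = true
[root] false AND true = false
Overall: false → eliminated

Eliminated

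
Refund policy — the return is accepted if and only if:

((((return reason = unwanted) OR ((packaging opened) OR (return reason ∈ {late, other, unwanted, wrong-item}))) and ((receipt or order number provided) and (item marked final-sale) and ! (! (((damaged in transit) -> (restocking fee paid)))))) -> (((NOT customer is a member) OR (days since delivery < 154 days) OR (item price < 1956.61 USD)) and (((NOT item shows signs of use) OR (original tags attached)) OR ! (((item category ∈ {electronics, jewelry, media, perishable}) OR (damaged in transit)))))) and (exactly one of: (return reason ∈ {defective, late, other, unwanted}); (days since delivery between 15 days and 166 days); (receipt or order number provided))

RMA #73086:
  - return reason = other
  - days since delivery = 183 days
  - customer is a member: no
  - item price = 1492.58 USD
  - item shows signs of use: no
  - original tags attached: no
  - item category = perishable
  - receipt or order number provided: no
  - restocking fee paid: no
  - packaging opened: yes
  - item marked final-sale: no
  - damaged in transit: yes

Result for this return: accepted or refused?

Accepted

Atomic conditions:
  return reason = unwanted: other == unwanted is false
  packaging opened: yes → true
  return reason ∈ {late, other, unwanted, wrong-item}: other is in the set → true
  receipt or order number provided: no → false
  item marked final-sale: no → false
  damaged in transit: yes → true
  restocking fee paid: no → false
  NOT customer is a member: no → true
  days since delivery < 154 days: 183 < 154 is false
  item price < 1956.61 USD: 1492.58 < 1956.61 is true
  NOT item shows signs of use: no → true
  original tags attached: no → false
  item category ∈ {electronics, jewelry, media, perishable}: perishable is in the set → true
  return reason ∈ {defective, late, other, unwanted}: other is in the set → true
  days since delivery between 15 days and 166 days: 183 in [15, 166] is false
Combine:
[1.1.1.2] true OR true = true
[1.1.1] false OR true = true
[1.1.2.3.1.1] true → false = false
[1.1.2.3.1] NOT false = true
[1.1.2.3] NOT true = false
[1.1.2] false AND false AND false = false
[1.1] true AND false = false
[1.2.1] true OR false OR true = true
[1.2.2.1] true OR false = true
[1.2.2.2.1] true OR true = true
[1.2.2.2] NOT true = false
[1.2.2] true OR false = true
[1.2] true AND true = true
[1] false → true (antecedent false ⇒ implication holds) = true
[2] exactly-one(true, false, false) = true
[root] true AND true = true
Overall: true → accepted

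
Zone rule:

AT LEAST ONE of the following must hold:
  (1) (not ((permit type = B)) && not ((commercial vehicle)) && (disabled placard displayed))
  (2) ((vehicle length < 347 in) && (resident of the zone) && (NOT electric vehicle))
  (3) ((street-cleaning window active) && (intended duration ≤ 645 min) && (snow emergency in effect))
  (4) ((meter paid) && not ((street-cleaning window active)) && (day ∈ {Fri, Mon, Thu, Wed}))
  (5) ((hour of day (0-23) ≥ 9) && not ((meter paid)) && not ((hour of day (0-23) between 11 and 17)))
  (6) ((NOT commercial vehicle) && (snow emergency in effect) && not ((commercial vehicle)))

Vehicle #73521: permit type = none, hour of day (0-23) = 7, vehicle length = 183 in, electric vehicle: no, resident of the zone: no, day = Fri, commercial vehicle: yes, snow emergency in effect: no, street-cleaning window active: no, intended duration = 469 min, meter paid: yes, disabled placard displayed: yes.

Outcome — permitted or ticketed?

Atomic conditions:
  permit type = B: none == B is false
  commercial vehicle: yes → true
  disabled placard displayed: yes → true
  vehicle length < 347 in: 183 < 347 is true
  resident of the zone: no → false
  NOT electric vehicle: no → true
  street-cleaning window active: no → false
  intended duration ≤ 645 min: 469 ≤ 645 is true
  snow emergency in effect: no → false
  meter paid: yes → true
  day ∈ {Fri, Mon, Thu, Wed}: Fri is in the set → true
  hour of day (0-23) ≥ 9: 7 ≥ 9 is false
  hour of day (0-23) between 11 and 17: 7 in [11, 17] is false
  NOT commercial vehicle: yes → false
Combine:
[1.1] NOT false = true
[1.2] NOT true = false
[1] true AND false AND true = false
[2] true AND false AND true = false
[3] false AND true AND false = false
[4.2] NOT false = true
[4] true AND true AND true = true
[5.2] NOT true = false
[5.3] NOT false = true
[5] false AND false AND true = false
[6.3] NOT true = false
[6] false AND false AND false = false
[root] false OR false OR false OR true OR false OR false = true
Overall: true → permitted

Permitted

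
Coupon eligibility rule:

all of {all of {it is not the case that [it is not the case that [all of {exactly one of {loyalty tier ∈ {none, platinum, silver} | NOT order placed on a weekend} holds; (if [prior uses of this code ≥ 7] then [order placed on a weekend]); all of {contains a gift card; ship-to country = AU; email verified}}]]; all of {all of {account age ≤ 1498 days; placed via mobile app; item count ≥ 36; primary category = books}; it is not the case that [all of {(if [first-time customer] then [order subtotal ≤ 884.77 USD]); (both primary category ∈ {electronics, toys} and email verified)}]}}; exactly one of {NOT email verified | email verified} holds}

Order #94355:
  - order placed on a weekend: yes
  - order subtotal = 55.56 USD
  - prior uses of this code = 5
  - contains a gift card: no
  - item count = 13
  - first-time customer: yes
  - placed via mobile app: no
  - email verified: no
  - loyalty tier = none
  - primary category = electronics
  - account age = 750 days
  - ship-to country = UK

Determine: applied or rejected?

Rejected

Atomic conditions:
  loyalty tier ∈ {none, platinum, silver}: none is in the set → true
  NOT order placed on a weekend: yes → false
  prior uses of this code ≥ 7: 5 ≥ 7 is false
  order placed on a weekend: yes → true
  contains a gift card: no → false
  ship-to country = AU: UK == AU is false
  email verified: no → false
  account age ≤ 1498 days: 750 ≤ 1498 is true
  placed via mobile app: no → false
  item count ≥ 36: 13 ≥ 36 is false
  primary category = books: electronics == books is false
  first-time customer: yes → true
  order subtotal ≤ 884.77 USD: 55.56 ≤ 884.77 is true
  primary category ∈ {electronics, toys}: electronics is in the set → true
  NOT email verified: no → true
Combine:
[1.1.1.1.1] exactly-one(true, false) = true
[1.1.1.1.2] false → true (antecedent false ⇒ implication holds) = true
[1.1.1.1.3] false AND false AND false = false
[1.1.1.1] true AND true AND false = false
[1.1.1] NOT false = true
[1.1] NOT true = false
[1.2.1] true AND false AND false AND false = false
[1.2.2.1.1] true → true = true
[1.2.2.1.2] true AND false = false
[1.2.2.1] true AND false = false
[1.2.2] NOT false = true
[1.2] false AND true = false
[1] false AND false = false
[2] exactly-one(true, false) = true
[root] false AND true = false
Overall: false → rejected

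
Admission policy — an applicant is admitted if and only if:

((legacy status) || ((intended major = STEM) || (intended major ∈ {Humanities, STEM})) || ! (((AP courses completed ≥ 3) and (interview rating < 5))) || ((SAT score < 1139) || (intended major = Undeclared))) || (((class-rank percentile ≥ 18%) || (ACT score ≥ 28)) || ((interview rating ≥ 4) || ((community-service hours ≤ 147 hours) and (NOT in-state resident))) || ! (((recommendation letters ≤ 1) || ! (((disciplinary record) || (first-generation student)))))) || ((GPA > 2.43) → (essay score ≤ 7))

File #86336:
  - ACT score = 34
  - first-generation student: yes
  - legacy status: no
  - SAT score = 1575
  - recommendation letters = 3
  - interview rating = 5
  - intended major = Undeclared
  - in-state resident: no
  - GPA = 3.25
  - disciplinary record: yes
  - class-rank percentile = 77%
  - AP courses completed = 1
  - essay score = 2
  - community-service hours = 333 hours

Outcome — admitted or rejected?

Admitted

Atomic conditions:
  legacy status: no → false
  intended major = STEM: Undeclared == STEM is false
  intended major ∈ {Humanities, STEM}: Undeclared is not in the set → false
  AP courses completed ≥ 3: 1 ≥ 3 is false
  interview rating < 5: 5 < 5 is false
  SAT score < 1139: 1575 < 1139 is false
  intended major = Undeclared: Undeclared == Undeclared is true
  class-rank percentile ≥ 18%: 77 ≥ 18 is true
  ACT score ≥ 28: 34 ≥ 28 is true
  interview rating ≥ 4: 5 ≥ 4 is true
  community-service hours ≤ 147 hours: 333 ≤ 147 is false
  NOT in-state resident: no → true
  recommendation letters ≤ 1: 3 ≤ 1 is false
  disciplinary record: yes → true
  first-generation student: yes → true
  GPA > 2.43: 3.25 > 2.43 is true
  essay score ≤ 7: 2 ≤ 7 is true
Combine:
[1.2] false OR false = false
[1.3.1] false AND false = false
[1.3] NOT false = true
[1.4] false OR true = true
[1] false OR false OR true OR true = true
[2.1] true OR true = true
[2.2.2] false AND true = false
[2.2] true OR false = true
[2.3.1.2.1] true OR true = true
[2.3.1.2] NOT true = false
[2.3.1] false OR false = false
[2.3] NOT false = true
[2] true OR true OR true = true
[3] true → true = true
[root] true OR true OR true = true
Overall: true → admitted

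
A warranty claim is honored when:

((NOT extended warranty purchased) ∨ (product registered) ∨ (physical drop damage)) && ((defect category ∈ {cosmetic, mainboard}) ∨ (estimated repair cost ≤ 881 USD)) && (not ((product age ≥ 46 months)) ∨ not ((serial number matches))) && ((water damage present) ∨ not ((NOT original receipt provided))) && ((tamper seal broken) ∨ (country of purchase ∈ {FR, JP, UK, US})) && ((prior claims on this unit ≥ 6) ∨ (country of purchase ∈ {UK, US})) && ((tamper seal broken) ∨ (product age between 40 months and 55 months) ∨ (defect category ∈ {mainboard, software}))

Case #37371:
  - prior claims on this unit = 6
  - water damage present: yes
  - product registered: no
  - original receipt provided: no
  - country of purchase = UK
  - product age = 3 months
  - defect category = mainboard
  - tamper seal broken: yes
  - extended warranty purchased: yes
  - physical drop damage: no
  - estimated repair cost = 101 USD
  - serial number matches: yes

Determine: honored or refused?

Atomic conditions:
  NOT extended warranty purchased: yes → false
  product registered: no → false
  physical drop damage: no → false
  defect category ∈ {cosmetic, mainboard}: mainboard is in the set → true
  estimated repair cost ≤ 881 USD: 101 ≤ 881 is true
  product age ≥ 46 months: 3 ≥ 46 is false
  serial number matches: yes → true
  water damage present: yes → true
  NOT original receipt provided: no → true
  tamper seal broken: yes → true
  country of purchase ∈ {FR, JP, UK, US}: UK is in the set → true
  prior claims on this unit ≥ 6: 6 ≥ 6 is true
  country of purchase ∈ {UK, US}: UK is in the set → true
  product age between 40 months and 55 months: 3 in [40, 55] is false
  defect category ∈ {mainboard, software}: mainboard is in the set → true
Combine:
[1] false OR false OR false = false
[2] true OR true = true
[3.1] NOT false = true
[3.2] NOT true = false
[3] true OR false = true
[4.2] NOT true = false
[4] true OR false = true
[5] true OR true = true
[6] true OR true = true
[7] true OR false OR true = true
[root] false AND true AND true AND true AND true AND true AND true = false
Overall: false → refused

Refused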